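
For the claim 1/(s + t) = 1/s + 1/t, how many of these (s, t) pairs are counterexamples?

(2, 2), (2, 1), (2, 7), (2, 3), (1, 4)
Testing each pair:
(2, 2): LHS = 1/4, RHS = 1 → counterexample
(2, 1): LHS = 1/3, RHS = 3/2 → counterexample
(2, 7): LHS = 1/9, RHS = 9/14 → counterexample
(2, 3): LHS = 1/5, RHS = 5/6 → counterexample
(1, 4): LHS = 1/5, RHS = 5/4 → counterexample

That makes 5 counterexamples.

Answer: 5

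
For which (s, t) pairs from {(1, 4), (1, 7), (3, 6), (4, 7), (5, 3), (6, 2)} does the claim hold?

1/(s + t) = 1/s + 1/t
Testing each pair:
(1, 4): LHS = 1/5, RHS = 5/4 → fails
(1, 7): LHS = 1/8, RHS = 8/7 → fails
(3, 6): LHS = 1/9, RHS = 1/2 → fails
(4, 7): LHS = 1/11, RHS = 11/28 → fails
(5, 3): LHS = 1/8, RHS = 8/15 → fails
(6, 2): LHS = 1/8, RHS = 2/3 → fails

No pair satisfies the claim.

Answer: None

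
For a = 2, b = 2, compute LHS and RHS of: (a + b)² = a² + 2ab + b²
LHS = (2 + 2)² = 16
RHS = 2² + 2·2·2 + 2² = 16

LHS = RHS: the two sides agree.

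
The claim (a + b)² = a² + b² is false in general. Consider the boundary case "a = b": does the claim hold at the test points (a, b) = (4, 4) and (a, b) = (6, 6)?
At (4, 4): LHS = 64 ≠ RHS = 32
At (6, 6): LHS = 144 ≠ RHS = 72

Answer: No, fails at both test points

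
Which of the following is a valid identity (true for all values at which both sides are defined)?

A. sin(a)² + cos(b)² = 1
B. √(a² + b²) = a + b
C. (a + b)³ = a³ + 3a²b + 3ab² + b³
A: fails at (2, 5) — LHS = cos(5)² + sin(2)² ≈ 0.9073, RHS = 1.
B: fails at (4, 5) — LHS = √(41) ≈ 6.403, RHS = 9.
C: holds — e.g. at (1, 1), both sides equal 8.

Answer: C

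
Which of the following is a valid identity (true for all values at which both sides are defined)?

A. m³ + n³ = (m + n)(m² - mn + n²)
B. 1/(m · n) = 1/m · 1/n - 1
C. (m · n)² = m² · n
A: holds — e.g. at (1, 4), both sides equal 65.
B: fails at (1, 4) — LHS = 1/4, RHS = -3/4.
C: fails at (1, 3) — LHS = 9, RHS = 3.

Answer: A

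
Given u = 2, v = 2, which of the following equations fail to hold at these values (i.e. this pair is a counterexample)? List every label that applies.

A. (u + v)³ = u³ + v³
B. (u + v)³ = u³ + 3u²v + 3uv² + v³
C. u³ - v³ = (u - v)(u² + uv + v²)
A

Evaluating each claim at the given values:
A. LHS = 64, RHS = 16 → fails here (LHS ≠ RHS)
B. LHS = 64, RHS = 64 → holds here (LHS = RHS)
C. LHS = 0, RHS = 0 → holds here (LHS = RHS)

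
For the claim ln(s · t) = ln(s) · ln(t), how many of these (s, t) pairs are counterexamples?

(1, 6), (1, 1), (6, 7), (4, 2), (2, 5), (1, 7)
Testing each pair:
(1, 6): LHS = ln(6) ≈ 1.792, RHS = 0 → counterexample
(1, 1): LHS = 0, RHS = 0 → satisfies claim
(6, 7): LHS = ln(42) ≈ 3.738, RHS = ln(6)·ln(7) ≈ 3.487 → counterexample
(4, 2): LHS = ln(8) ≈ 2.079, RHS = ln(2)·ln(4) ≈ 0.9609 → counterexample
(2, 5): LHS = ln(10) ≈ 2.303, RHS = ln(2)·ln(5) ≈ 1.116 → counterexample
(1, 7): LHS = ln(7) ≈ 1.946, RHS = 0 → counterexample

That makes 5 counterexamples.

Answer: 5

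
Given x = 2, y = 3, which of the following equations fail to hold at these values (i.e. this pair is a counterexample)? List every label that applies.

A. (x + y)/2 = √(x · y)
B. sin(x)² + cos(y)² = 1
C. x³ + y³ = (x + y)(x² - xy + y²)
Evaluating each claim at the given values:
A. LHS = 5/2, RHS = √(6) ≈ 2.449 → fails here (LHS ≠ RHS)
B. LHS = sin(2)² + cos(3)² ≈ 1.807, RHS = 1 → fails here (LHS ≠ RHS)
C. LHS = 35, RHS = 35 → holds here (LHS = RHS)

Answer: A, B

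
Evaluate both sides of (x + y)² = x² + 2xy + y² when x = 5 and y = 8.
LHS = (5 + 8)² = 169
RHS = 5² + 2·5·8 + 8² = 169

LHS = RHS: the two sides agree.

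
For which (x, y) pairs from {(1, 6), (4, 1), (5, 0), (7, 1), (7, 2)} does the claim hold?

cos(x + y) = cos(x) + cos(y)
None

Testing each pair:
(1, 6): LHS = cos(7) ≈ 0.7539, RHS = cos(1) + cos(6) ≈ 1.5 → fails
(4, 1): LHS = cos(5) ≈ 0.2837, RHS = cos(4) + cos(1) ≈ -0.1133 → fails
(5, 0): LHS = cos(5) ≈ 0.2837, RHS = cos(5) + 1 ≈ 1.284 → fails
(7, 1): LHS = cos(8) ≈ -0.1455, RHS = cos(1) + cos(7) ≈ 1.294 → fails
(7, 2): LHS = cos(9) ≈ -0.9111, RHS = cos(2) + cos(7) ≈ 0.3378 → fails

No pair satisfies the claim.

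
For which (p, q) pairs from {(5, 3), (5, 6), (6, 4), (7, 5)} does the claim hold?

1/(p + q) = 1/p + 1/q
Testing each pair:
(5, 3): LHS = 1/8, RHS = 8/15 → fails
(5, 6): LHS = 1/11, RHS = 11/30 → fails
(6, 4): LHS = 1/10, RHS = 5/12 → fails
(7, 5): LHS = 1/12, RHS = 12/35 → fails

No pair satisfies the claim.

Answer: None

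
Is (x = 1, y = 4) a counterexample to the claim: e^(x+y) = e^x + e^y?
Yes

Substituting x = 1, y = 4:
LHS = e^(1+4) = e^5 ≈ 148.4
RHS = e^1 + e^4 = e + e^4 ≈ 57.32

Since LHS ≠ RHS, this pair disproves the claim.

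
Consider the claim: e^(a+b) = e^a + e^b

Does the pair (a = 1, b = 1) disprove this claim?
Substituting a = 1, b = 1:
LHS = e^(1+1) = e^2 ≈ 7.389
RHS = e^1 + e^1 = 2·e ≈ 5.437

Since LHS ≠ RHS, this pair disproves the claim.

Answer: Yes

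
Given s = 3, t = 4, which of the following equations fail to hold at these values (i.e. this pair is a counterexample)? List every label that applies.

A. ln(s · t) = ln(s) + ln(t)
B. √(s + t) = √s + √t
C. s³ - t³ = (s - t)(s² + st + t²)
Evaluating each claim at the given values:
A. LHS = ln(12) ≈ 2.485, RHS = ln(3) + ln(4) ≈ 2.485 → holds here (LHS = RHS)
B. LHS = √(7) ≈ 2.646, RHS = √(3) + 2 ≈ 3.732 → fails here (LHS ≠ RHS)
C. LHS = -37, RHS = -37 → holds here (LHS = RHS)

Answer: B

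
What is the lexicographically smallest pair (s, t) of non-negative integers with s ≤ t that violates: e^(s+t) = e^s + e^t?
(s, t) = (0, 0)

Substituting (0, 0) into the claim:
LHS = e^(0+0) = 1
RHS = e^0 + e^0 = 2

Since LHS ≠ RHS, this pair disproves the claim, and no lexicographically smaller pair (s ≤ t, non-negative integers) does.

For instance (1, 3) is also a counterexample (LHS = e^4 ≈ 54.6, RHS = e + e^3 ≈ 22.8), but it's lexicographically larger.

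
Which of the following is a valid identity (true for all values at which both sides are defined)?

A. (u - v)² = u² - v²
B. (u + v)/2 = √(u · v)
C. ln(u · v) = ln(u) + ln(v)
A: fails at (1, 3) — LHS = 4, RHS = -8.
B: fails at (1, 5) — LHS = 3, RHS = √(5) ≈ 2.236.
C: holds — e.g. at (2, 5), both sides equal ln(10) ≈ 2.303.

Answer: C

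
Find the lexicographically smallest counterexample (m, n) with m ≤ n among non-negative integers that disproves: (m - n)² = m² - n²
(m, n) = (0, 1)

At (0, 0): both sides equal 0, so it holds there.

Substituting (0, 1) into the claim:
LHS = (0 - 1)² = 1
RHS = 0² - 1² = -1

Since LHS ≠ RHS, this pair disproves the claim, and no lexicographically smaller pair (m ≤ n, non-negative integers) does.

For instance (1, 6) is also a counterexample (LHS = 25, RHS = -35), but it's lexicographically larger.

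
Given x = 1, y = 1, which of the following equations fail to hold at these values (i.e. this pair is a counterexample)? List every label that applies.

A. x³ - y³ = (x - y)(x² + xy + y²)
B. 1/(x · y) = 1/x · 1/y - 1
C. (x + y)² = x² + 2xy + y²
Evaluating each claim at the given values:
A. LHS = 0, RHS = 0 → holds here (LHS = RHS)
B. LHS = 1, RHS = 0 → fails here (LHS ≠ RHS)
C. LHS = 4, RHS = 4 → holds here (LHS = RHS)

Answer: B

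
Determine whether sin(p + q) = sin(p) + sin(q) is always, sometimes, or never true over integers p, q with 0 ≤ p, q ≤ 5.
Sometimes true

It holds at (p, q) = (5, 0) (both sides equal sin(5) ≈ -0.9589), but fails at (p, q) = (5, 3) (LHS = sin(8) ≈ 0.9894, RHS = sin(5) + sin(3) ≈ -0.8178).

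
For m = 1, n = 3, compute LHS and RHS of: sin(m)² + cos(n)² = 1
LHS = sin(1)² + cos(3)² ≈ 1.688
RHS = 1

LHS ≠ RHS (they differ by about 0.6882), so the equation does not hold here.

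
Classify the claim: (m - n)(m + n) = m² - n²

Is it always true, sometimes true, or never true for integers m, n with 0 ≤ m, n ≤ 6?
The identity holds for every pair in the range. For instance at (m, n) = (4, 4): both sides equal 0.

Answer: Always true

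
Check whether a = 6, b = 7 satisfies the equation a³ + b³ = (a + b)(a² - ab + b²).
Holds

Substituting a = 6, b = 7:

LHS = 6³ + 7³ = 559
RHS = (6 + 7)(6² - 6·7 + 7²) = 559

LHS = RHS, so the equation holds at this point.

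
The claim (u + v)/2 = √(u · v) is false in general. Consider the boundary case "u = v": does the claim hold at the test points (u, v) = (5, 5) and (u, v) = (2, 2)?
Yes, holds at both test points

At (5, 5): LHS = 5, RHS = 5 → equal
At (2, 2): LHS = 2, RHS = 2 → equal

So the claim does hold at both of these boundary points, even though it is not an identity.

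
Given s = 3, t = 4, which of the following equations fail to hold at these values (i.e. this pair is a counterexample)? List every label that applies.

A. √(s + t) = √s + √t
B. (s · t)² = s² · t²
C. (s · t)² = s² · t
Evaluating each claim at the given values:
A. LHS = √(7) ≈ 2.646, RHS = √(3) + 2 ≈ 3.732 → fails here (LHS ≠ RHS)
B. LHS = 144, RHS = 144 → holds here (LHS = RHS)
C. LHS = 144, RHS = 36 → fails here (LHS ≠ RHS)

Answer: A, C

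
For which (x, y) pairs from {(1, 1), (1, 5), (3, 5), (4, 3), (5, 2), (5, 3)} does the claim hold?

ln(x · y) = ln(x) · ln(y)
Testing each pair:
(1, 1): LHS = 0, RHS = 0 → holds
(1, 5): LHS = ln(5) ≈ 1.609, RHS = 0 → fails
(3, 5): LHS = ln(15) ≈ 2.708, RHS = ln(3)·ln(5) ≈ 1.768 → fails
(4, 3): LHS = ln(12) ≈ 2.485, RHS = ln(3)·ln(4) ≈ 1.523 → fails
(5, 2): LHS = ln(10) ≈ 2.303, RHS = ln(2)·ln(5) ≈ 1.116 → fails
(5, 3): LHS = ln(15) ≈ 2.708, RHS = ln(3)·ln(5) ≈ 1.768 → fails

1 of 6 pairs satisfies the claim.

Answer: (1, 1)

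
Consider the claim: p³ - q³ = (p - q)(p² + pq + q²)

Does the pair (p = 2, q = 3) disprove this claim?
Substituting p = 2, q = 3:
LHS = 2³ - 3³ = -19
RHS = (2 - 3)(2² + 2·3 + 3²) = -19

The sides agree, so this pair does not disprove the claim.

Answer: No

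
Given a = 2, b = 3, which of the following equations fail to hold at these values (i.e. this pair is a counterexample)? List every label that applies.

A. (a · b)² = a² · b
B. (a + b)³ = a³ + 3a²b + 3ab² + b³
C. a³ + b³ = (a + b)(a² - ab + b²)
A

Evaluating each claim at the given values:
A. LHS = 36, RHS = 12 → fails here (LHS ≠ RHS)
B. LHS = 125, RHS = 125 → holds here (LHS = RHS)
C. LHS = 35, RHS = 35 → holds here (LHS = RHS)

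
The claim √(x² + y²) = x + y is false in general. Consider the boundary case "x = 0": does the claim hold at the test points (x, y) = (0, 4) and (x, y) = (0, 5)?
Yes, holds at both test points

At (0, 4): LHS = 4, RHS = 4 → equal
At (0, 5): LHS = 5, RHS = 5 → equal

So the claim does hold at both of these boundary points, even though it is not an identity.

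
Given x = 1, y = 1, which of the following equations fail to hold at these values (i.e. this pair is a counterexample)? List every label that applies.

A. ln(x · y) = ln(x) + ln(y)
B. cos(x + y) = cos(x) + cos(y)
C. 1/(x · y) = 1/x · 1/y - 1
B, C

Evaluating each claim at the given values:
A. LHS = 0, RHS = 0 → holds here (LHS = RHS)
B. LHS = cos(2) ≈ -0.4161, RHS = 2·cos(1) ≈ 1.081 → fails here (LHS ≠ RHS)
C. LHS = 1, RHS = 0 → fails here (LHS ≠ RHS)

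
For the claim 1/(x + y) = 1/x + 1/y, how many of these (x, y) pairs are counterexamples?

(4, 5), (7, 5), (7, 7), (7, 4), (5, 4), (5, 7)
6

Testing each pair:
(4, 5): LHS = 1/9, RHS = 9/20 → counterexample
(7, 5): LHS = 1/12, RHS = 12/35 → counterexample
(7, 7): LHS = 1/14, RHS = 2/7 → counterexample
(7, 4): LHS = 1/11, RHS = 11/28 → counterexample
(5, 4): LHS = 1/9, RHS = 9/20 → counterexample
(5, 7): LHS = 1/12, RHS = 12/35 → counterexample

That makes 6 counterexamples.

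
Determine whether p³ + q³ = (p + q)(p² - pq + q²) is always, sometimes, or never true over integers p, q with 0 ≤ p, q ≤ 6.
The identity holds for every pair in the range. For instance at (p, q) = (6, 1): both sides equal 217.

Answer: Always true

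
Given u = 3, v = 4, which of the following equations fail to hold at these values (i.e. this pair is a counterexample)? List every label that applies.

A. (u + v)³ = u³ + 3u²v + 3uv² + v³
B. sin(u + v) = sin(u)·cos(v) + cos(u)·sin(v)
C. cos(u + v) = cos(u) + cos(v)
Evaluating each claim at the given values:
A. LHS = 343, RHS = 343 → holds here (LHS = RHS)
B. LHS = sin(7) ≈ 0.657, RHS = sin(3)·cos(4) + sin(4)·cos(3) ≈ 0.657 → holds here (LHS = RHS)
C. LHS = cos(7) ≈ 0.7539, RHS = cos(3) + cos(4) ≈ -1.644 → fails here (LHS ≠ RHS)

Answer: C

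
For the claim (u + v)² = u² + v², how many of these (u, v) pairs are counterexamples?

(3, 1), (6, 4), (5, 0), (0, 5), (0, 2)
2

Testing each pair:
(3, 1): LHS = 16, RHS = 10 → counterexample
(6, 4): LHS = 100, RHS = 52 → counterexample
(5, 0): LHS = 25, RHS = 25 → satisfies claim
(0, 5): LHS = 25, RHS = 25 → satisfies claim
(0, 2): LHS = 4, RHS = 4 → satisfies claim

That makes 2 counterexamples.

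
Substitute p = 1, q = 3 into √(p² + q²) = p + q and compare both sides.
LHS = √(1² + 3²) = √(10) ≈ 3.162
RHS = 1 + 3 = 4

LHS ≠ RHS (they differ by about 0.8377), so the equation does not hold here.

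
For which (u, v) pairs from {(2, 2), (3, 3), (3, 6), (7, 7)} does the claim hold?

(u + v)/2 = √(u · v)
(2, 2), (3, 3), (7, 7)

Testing each pair:
(2, 2): LHS = 2, RHS = 2 → holds
(3, 3): LHS = 3, RHS = 3 → holds
(3, 6): LHS = 9/2, RHS = 3·√(2) ≈ 4.243 → fails
(7, 7): LHS = 7, RHS = 7 → holds

3 of 4 pairs satisfy the claim.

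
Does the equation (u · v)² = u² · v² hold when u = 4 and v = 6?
Holds

Substituting u = 4, v = 6:

LHS = (4 · 6)² = 576
RHS = 4² · 6² = 576

LHS = RHS, so the equation holds at this point.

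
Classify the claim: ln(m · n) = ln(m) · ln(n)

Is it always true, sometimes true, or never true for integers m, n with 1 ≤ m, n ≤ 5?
Sometimes true

It holds at (m, n) = (1, 1) (both sides equal 0), but fails at (m, n) = (4, 1) (LHS = ln(4) ≈ 1.386, RHS = 0).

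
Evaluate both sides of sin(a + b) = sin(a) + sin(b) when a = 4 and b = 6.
LHS = sin(4 + 6) = sin(10) ≈ -0.544
RHS = sin(4) + sin(6) ≈ -1.036

LHS ≠ RHS (they differ by about 0.4922), so the equation does not hold here.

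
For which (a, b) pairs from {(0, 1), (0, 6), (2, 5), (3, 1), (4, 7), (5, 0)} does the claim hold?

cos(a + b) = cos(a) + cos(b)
Testing each pair:
(0, 1): LHS = cos(1) ≈ 0.5403, RHS = cos(1) + 1 ≈ 1.54 → fails
(0, 6): LHS = cos(6) ≈ 0.9602, RHS = cos(6) + 1 ≈ 1.96 → fails
(2, 5): LHS = cos(7) ≈ 0.7539, RHS = cos(2) + cos(5) ≈ -0.1325 → fails
(3, 1): LHS = cos(4) ≈ -0.6536, RHS = cos(3) + cos(1) ≈ -0.4497 → fails
(4, 7): LHS = cos(11) ≈ 0.004426, RHS = cos(4) + cos(7) ≈ 0.1003 → fails
(5, 0): LHS = cos(5) ≈ 0.2837, RHS = cos(5) + 1 ≈ 1.284 → fails

No pair satisfies the claim.

Answer: None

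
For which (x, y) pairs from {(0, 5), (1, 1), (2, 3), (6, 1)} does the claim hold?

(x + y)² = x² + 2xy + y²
All pairs

Testing each pair:
(0, 5): LHS = 25, RHS = 25 → holds
(1, 1): LHS = 4, RHS = 4 → holds
(2, 3): LHS = 25, RHS = 25 → holds
(6, 1): LHS = 49, RHS = 49 → holds

Every pair satisfies the claim.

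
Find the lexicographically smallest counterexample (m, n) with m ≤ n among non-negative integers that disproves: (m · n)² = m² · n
(m, n) = (1, 2)

At (0, 5): both sides equal 0, so it holds there.

Substituting (1, 2) into the claim:
LHS = (1 · 2)² = 4
RHS = 1² · 2 = 2

Since LHS ≠ RHS, this pair disproves the claim, and no lexicographically smaller pair (m ≤ n, non-negative integers) does.

For instance (4, 5) is also a counterexample (LHS = 400, RHS = 80), but it's lexicographically larger.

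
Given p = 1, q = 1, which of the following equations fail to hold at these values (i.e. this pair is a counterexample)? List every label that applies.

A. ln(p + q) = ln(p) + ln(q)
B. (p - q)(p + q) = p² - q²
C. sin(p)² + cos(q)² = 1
Evaluating each claim at the given values:
A. LHS = ln(2) ≈ 0.6931, RHS = 0 → fails here (LHS ≠ RHS)
B. LHS = 0, RHS = 0 → holds here (LHS = RHS)
C. LHS = cos(1)² + sin(1)² = 1, RHS = 1 → holds here (LHS = RHS)

Answer: A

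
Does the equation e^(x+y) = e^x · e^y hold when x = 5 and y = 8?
Substituting x = 5, y = 8:

LHS = e^(5+8) = e^13 ≈ 442413.4
RHS = e^5 · e^8 = e^13 ≈ 442413.4

LHS = RHS, so the equation holds at this point.

Answer: Holds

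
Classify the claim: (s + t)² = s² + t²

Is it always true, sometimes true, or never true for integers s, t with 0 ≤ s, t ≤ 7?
It holds at (s, t) = (0, 7) (both sides equal 49), but fails at (s, t) = (6, 3) (LHS = 81, RHS = 45).

Answer: Sometimes true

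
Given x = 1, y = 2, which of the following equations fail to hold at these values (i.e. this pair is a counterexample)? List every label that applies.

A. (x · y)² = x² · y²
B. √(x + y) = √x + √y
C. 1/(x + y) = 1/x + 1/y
Evaluating each claim at the given values:
A. LHS = 4, RHS = 4 → holds here (LHS = RHS)
B. LHS = √(3) ≈ 1.732, RHS = 1 + √(2) ≈ 2.414 → fails here (LHS ≠ RHS)
C. LHS = 1/3, RHS = 3/2 → fails here (LHS ≠ RHS)

Answer: B, C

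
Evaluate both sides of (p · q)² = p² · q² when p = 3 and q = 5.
LHS = (3 · 5)² = 225
RHS = 3² · 5² = 225

LHS = RHS: the two sides agree.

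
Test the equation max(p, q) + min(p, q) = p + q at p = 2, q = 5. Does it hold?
Holds

Substituting p = 2, q = 5:

LHS = max(2, 5) + min(2, 5) = 7
RHS = 2 + 5 = 7

LHS = RHS, so the equation holds at this point.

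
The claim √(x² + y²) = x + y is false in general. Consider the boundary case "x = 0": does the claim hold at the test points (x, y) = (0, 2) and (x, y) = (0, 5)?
Yes, holds at both test points

At (0, 2): LHS = 2, RHS = 2 → equal
At (0, 5): LHS = 5, RHS = 5 → equal

So the claim does hold at both of these boundary points, even though it is not an identity.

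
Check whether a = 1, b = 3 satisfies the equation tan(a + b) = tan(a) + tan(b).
Substituting a = 1, b = 3:

LHS = tan(1 + 3) = tan(4) ≈ 1.158
RHS = tan(1) + tan(3) ≈ 1.415

LHS ≠ RHS, so the equation does not hold at this point.

Answer: Fails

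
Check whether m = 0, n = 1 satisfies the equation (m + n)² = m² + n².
Substituting m = 0, n = 1:

LHS = (0 + 1)² = 1
RHS = 0² + 1² = 1

LHS = RHS, so the equation holds at this point.

Answer: Holds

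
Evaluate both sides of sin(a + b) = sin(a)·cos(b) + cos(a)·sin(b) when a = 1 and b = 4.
LHS = sin(1 + 4) = sin(5) ≈ -0.9589
RHS = sin(1)·cos(4) + cos(1)·sin(4) = sin(1)·cos(4) + sin(4)·cos(1) ≈ -0.9589

LHS = RHS: the two sides agree.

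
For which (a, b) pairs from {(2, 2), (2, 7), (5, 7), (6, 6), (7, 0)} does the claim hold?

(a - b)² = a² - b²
Testing each pair:
(2, 2): LHS = 0, RHS = 0 → holds
(2, 7): LHS = 25, RHS = -45 → fails
(5, 7): LHS = 4, RHS = -24 → fails
(6, 6): LHS = 0, RHS = 0 → holds
(7, 0): LHS = 49, RHS = 49 → holds

3 of 5 pairs satisfy the claim.

Answer: (2, 2), (6, 6), (7, 0)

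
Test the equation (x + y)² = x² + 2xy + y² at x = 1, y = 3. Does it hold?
Substituting x = 1, y = 3:

LHS = (1 + 3)² = 16
RHS = 1² + 2·1·3 + 3² = 16

LHS = RHS, so the equation holds at this point.

Answer: Holds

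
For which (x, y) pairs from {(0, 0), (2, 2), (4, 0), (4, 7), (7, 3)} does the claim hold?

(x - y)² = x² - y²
(0, 0), (2, 2), (4, 0)

Testing each pair:
(0, 0): LHS = 0, RHS = 0 → holds
(2, 2): LHS = 0, RHS = 0 → holds
(4, 0): LHS = 16, RHS = 16 → holds
(4, 7): LHS = 9, RHS = -33 → fails
(7, 3): LHS = 16, RHS = 40 → fails

3 of 5 pairs satisfy the claim.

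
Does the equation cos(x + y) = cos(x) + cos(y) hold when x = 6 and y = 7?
Fails

Substituting x = 6, y = 7:

LHS = cos(6 + 7) = cos(13) ≈ 0.9074
RHS = cos(6) + cos(7) ≈ 1.714

LHS ≠ RHS, so the equation does not hold at this point.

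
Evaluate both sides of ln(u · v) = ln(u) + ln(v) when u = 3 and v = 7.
LHS = ln(3 · 7) = ln(21) ≈ 3.045
RHS = ln(3) + ln(7) ≈ 3.045

LHS = RHS: the two sides agree.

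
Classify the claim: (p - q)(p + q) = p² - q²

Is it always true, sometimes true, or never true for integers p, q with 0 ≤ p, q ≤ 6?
The identity holds for every pair in the range. For instance at (p, q) = (2, 6): both sides equal -32.

Answer: Always true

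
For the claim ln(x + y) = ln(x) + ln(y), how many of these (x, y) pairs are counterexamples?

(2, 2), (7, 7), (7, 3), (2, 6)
Testing each pair:
(2, 2): LHS = ln(4) ≈ 1.386, RHS = 2·ln(2) ≈ 1.386 → satisfies claim
(7, 7): LHS = ln(14) ≈ 2.639, RHS = 2·ln(7) ≈ 3.892 → counterexample
(7, 3): LHS = ln(10) ≈ 2.303, RHS = ln(3) + ln(7) ≈ 3.045 → counterexample
(2, 6): LHS = ln(8) ≈ 2.079, RHS = ln(2) + ln(6) ≈ 2.485 → counterexample

That makes 3 counterexamples.

Answer: 3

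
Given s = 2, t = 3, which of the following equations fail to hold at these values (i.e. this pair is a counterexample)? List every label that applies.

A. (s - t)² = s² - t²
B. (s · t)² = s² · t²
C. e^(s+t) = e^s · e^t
Evaluating each claim at the given values:
A. LHS = 1, RHS = -5 → fails here (LHS ≠ RHS)
B. LHS = 36, RHS = 36 → holds here (LHS = RHS)
C. LHS = e^5 ≈ 148.4, RHS = e^5 ≈ 148.4 → holds here (LHS = RHS)

Answer: A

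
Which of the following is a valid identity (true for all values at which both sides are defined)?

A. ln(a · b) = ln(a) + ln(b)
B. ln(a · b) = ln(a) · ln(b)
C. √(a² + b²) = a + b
A: holds — e.g. at (3, 3), both sides equal ln(9) ≈ 2.197.
B: fails at (1, 2) — LHS = ln(2) ≈ 0.6931, RHS = 0.
C: fails at (1, 5) — LHS = √(26) ≈ 5.099, RHS = 6.

Answer: A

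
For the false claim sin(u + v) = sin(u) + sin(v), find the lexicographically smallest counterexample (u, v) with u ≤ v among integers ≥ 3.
Substituting (3, 3) into the claim:
LHS = sin(3 + 3) = sin(6) ≈ -0.2794
RHS = sin(3) + sin(3) = 2·sin(3) ≈ 0.2822

Since LHS ≠ RHS, this pair disproves the claim, and no lexicographically smaller pair (u ≤ v, integers ≥ 3) does.

For instance (6, 6) is also a counterexample (LHS = sin(12) ≈ -0.5366, RHS = 2·sin(6) ≈ -0.5588), but it's lexicographically larger.

Answer: (u, v) = (3, 3)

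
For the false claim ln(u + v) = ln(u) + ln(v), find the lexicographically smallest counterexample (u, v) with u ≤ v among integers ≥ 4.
(u, v) = (4, 4)

Substituting (4, 4) into the claim:
LHS = ln(4 + 4) = ln(8) ≈ 2.079
RHS = ln(4) + ln(4) = 2·ln(4) ≈ 2.773

Since LHS ≠ RHS, this pair disproves the claim, and no lexicographically smaller pair (u ≤ v, integers ≥ 4) does.

For instance (4, 11) is also a counterexample (LHS = ln(15) ≈ 2.708, RHS = ln(4) + ln(11) ≈ 3.784), but it's lexicographically larger.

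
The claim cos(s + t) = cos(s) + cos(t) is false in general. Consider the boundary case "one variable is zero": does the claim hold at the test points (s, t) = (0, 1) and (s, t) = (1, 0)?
No, fails at both test points

At (0, 1): LHS = cos(1) ≈ 0.5403 ≠ RHS = cos(1) + 1 ≈ 1.54
At (1, 0): LHS = cos(1) ≈ 0.5403 ≠ RHS = cos(1) + 1 ≈ 1.54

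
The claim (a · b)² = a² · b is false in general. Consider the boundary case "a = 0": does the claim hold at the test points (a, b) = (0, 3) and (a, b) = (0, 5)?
At (0, 3): LHS = 0, RHS = 0 → equal
At (0, 5): LHS = 0, RHS = 0 → equal

So the claim does hold at both of these boundary points, even though it is not an identity.

Answer: Yes, holds at both test points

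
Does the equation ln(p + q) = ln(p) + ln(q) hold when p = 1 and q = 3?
Fails

Substituting p = 1, q = 3:

LHS = ln(1 + 3) = ln(4) ≈ 1.386
RHS = ln(1) + ln(3) = ln(3) ≈ 1.099

LHS ≠ RHS, so the equation does not hold at this point.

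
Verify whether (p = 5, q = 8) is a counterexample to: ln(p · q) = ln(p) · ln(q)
Substituting p = 5, q = 8:
LHS = ln(5 · 8) = ln(40) ≈ 3.689
RHS = ln(5) · ln(8) ≈ 3.347

Since LHS ≠ RHS, this pair disproves the claim.

Answer: Yes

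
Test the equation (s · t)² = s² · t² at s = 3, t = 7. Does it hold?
Holds

Substituting s = 3, t = 7:

LHS = (3 · 7)² = 441
RHS = 3² · 7² = 441

LHS = RHS, so the equation holds at this point.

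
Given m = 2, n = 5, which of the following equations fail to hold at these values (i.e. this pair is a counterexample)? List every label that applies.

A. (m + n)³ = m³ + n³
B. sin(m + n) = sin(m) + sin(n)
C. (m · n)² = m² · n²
A, B

Evaluating each claim at the given values:
A. LHS = 343, RHS = 133 → fails here (LHS ≠ RHS)
B. LHS = sin(7) ≈ 0.657, RHS = sin(5) + sin(2) ≈ -0.04963 → fails here (LHS ≠ RHS)
C. LHS = 100, RHS = 100 → holds here (LHS = RHS)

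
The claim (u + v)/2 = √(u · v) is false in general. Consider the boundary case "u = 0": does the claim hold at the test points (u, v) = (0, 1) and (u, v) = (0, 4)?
At (0, 1): LHS = 1/2 ≠ RHS = 0
At (0, 4): LHS = 2 ≠ RHS = 0

Answer: No, fails at both test points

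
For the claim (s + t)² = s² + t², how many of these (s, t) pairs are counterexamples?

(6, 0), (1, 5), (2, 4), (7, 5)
Testing each pair:
(6, 0): LHS = 36, RHS = 36 → satisfies claim
(1, 5): LHS = 36, RHS = 26 → counterexample
(2, 4): LHS = 36, RHS = 20 → counterexample
(7, 5): LHS = 144, RHS = 74 → counterexample

That makes 3 counterexamples.

Answer: 3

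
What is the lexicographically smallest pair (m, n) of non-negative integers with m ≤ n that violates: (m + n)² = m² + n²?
At (0, 1): both sides equal 1, so it holds there.
At (0, 7): both sides equal 49, so it holds there.

Substituting (1, 1) into the claim:
LHS = (1 + 1)² = 4
RHS = 1² + 1² = 2

Since LHS ≠ RHS, this pair disproves the claim, and no lexicographically smaller pair (m ≤ n, non-negative integers) does.

For instance (2, 6) is also a counterexample (LHS = 64, RHS = 40), but it's lexicographically larger.

Answer: (m, n) = (1, 1)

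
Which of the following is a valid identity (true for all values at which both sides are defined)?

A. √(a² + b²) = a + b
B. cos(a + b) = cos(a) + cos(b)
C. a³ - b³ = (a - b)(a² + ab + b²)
A: fails at (1, 5) — LHS = √(26) ≈ 5.099, RHS = 6.
B: fails at (1, 1) — LHS = cos(2) ≈ -0.4161, RHS = 2·cos(1) ≈ 1.081.
C: holds — e.g. at (1, 3), both sides equal -26.

Answer: C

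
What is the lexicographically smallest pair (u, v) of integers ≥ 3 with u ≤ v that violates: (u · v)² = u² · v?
(u, v) = (3, 3)

Substituting (3, 3) into the claim:
LHS = (3 · 3)² = 81
RHS = 3² · 3 = 27

Since LHS ≠ RHS, this pair disproves the claim, and no lexicographically smaller pair (u ≤ v, integers ≥ 3) does.

For instance (3, 5) is also a counterexample (LHS = 225, RHS = 45), but it's lexicographically larger.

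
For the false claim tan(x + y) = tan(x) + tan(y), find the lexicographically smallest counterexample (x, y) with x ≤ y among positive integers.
Substituting (1, 1) into the claim:
LHS = tan(1 + 1) = tan(2) ≈ -2.185
RHS = tan(1) + tan(1) = 2·tan(1) ≈ 3.115

Since LHS ≠ RHS, this pair disproves the claim, and no lexicographically smaller pair (x ≤ y, positive integers) does.

For instance (1, 2) is also a counterexample (LHS = tan(3) ≈ -0.1425, RHS = tan(2) + tan(1) ≈ -0.6276), but it's lexicographically larger.

Answer: (x, y) = (1, 1)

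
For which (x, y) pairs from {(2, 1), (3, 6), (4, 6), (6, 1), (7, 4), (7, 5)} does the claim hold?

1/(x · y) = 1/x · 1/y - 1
Testing each pair:
(2, 1): LHS = 1/2, RHS = -1/2 → fails
(3, 6): LHS = 1/18, RHS = -17/18 → fails
(4, 6): LHS = 1/24, RHS = -23/24 → fails
(6, 1): LHS = 1/6, RHS = -5/6 → fails
(7, 4): LHS = 1/28, RHS = -27/28 → fails
(7, 5): LHS = 1/35, RHS = -34/35 → fails

No pair satisfies the claim.

Answer: None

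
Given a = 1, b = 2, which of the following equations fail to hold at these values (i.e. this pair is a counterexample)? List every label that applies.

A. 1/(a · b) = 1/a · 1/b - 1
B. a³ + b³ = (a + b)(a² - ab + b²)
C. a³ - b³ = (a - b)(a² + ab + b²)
Evaluating each claim at the given values:
A. LHS = 1/2, RHS = -1/2 → fails here (LHS ≠ RHS)
B. LHS = 9, RHS = 9 → holds here (LHS = RHS)
C. LHS = -7, RHS = -7 → holds here (LHS = RHS)

Answer: A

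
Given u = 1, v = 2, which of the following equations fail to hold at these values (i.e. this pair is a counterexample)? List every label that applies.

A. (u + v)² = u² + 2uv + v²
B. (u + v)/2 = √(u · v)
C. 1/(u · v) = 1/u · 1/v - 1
Evaluating each claim at the given values:
A. LHS = 9, RHS = 9 → holds here (LHS = RHS)
B. LHS = 3/2, RHS = √(2) ≈ 1.414 → fails here (LHS ≠ RHS)
C. LHS = 1/2, RHS = -1/2 → fails here (LHS ≠ RHS)

Answer: B, C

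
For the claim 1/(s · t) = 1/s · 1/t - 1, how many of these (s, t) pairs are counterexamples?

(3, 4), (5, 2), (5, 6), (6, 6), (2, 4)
5

Testing each pair:
(3, 4): LHS = 1/12, RHS = -11/12 → counterexample
(5, 2): LHS = 1/10, RHS = -9/10 → counterexample
(5, 6): LHS = 1/30, RHS = -29/30 → counterexample
(6, 6): LHS = 1/36, RHS = -35/36 → counterexample
(2, 4): LHS = 1/8, RHS = -7/8 → counterexample

That makes 5 counterexamples.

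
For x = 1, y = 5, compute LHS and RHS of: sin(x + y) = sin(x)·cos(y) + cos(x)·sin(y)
LHS = sin(1 + 5) = sin(6) ≈ -0.2794
RHS = sin(1)·cos(5) + cos(1)·sin(5) = sin(5)·cos(1) + sin(1)·cos(5) ≈ -0.2794

LHS = RHS: the two sides agree.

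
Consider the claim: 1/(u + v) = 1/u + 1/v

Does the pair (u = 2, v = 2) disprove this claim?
Yes

Substituting u = 2, v = 2:
LHS = 1/(2 + 2) = 1/4
RHS = 1/2 + 1/2 = 1

Since LHS ≠ RHS, this pair disproves the claim.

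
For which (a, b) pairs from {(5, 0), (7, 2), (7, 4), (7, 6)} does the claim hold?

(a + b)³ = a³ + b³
(5, 0)

Testing each pair:
(5, 0): LHS = 125, RHS = 125 → holds
(7, 2): LHS = 729, RHS = 351 → fails
(7, 4): LHS = 1331, RHS = 407 → fails
(7, 6): LHS = 2197, RHS = 559 → fails

1 of 4 pairs satisfies the claim.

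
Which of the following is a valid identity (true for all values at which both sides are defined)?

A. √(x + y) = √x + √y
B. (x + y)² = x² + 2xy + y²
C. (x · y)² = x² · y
A: fails at (6, 7) — LHS = √(13) ≈ 3.606, RHS = √(6) + √(7) ≈ 5.095.
B: holds — e.g. at (1, 3), both sides equal 16.
C: fails at (3, 7) — LHS = 441, RHS = 63.

Answer: B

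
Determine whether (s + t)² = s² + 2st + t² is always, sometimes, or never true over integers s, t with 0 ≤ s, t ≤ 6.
Always true

The identity holds for every pair in the range. For instance at (s, t) = (3, 2): both sides equal 25.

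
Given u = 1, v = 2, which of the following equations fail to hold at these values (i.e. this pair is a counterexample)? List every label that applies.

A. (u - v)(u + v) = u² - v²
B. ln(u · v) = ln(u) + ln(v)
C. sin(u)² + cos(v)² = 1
C

Evaluating each claim at the given values:
A. LHS = -3, RHS = -3 → holds here (LHS = RHS)
B. LHS = ln(2) ≈ 0.6931, RHS = ln(2) ≈ 0.6931 → holds here (LHS = RHS)
C. LHS = cos(2)² + sin(1)² ≈ 0.8813, RHS = 1 → fails here (LHS ≠ RHS)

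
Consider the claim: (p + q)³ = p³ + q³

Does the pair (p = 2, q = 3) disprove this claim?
Yes

Substituting p = 2, q = 3:
LHS = (2 + 3)³ = 125
RHS = 2³ + 3³ = 35

Since LHS ≠ RHS, this pair disproves the claim.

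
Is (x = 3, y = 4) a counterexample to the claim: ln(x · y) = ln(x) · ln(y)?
Substituting x = 3, y = 4:
LHS = ln(3 · 4) = ln(12) ≈ 2.485
RHS = ln(3) · ln(4) ≈ 1.523

Since LHS ≠ RHS, this pair disproves the claim.

Answer: Yes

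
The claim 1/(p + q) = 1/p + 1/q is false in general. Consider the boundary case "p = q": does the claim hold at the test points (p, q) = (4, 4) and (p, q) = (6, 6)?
At (4, 4): LHS = 1/8 ≠ RHS = 1/2
At (6, 6): LHS = 1/12 ≠ RHS = 1/3

Answer: No, fails at both test points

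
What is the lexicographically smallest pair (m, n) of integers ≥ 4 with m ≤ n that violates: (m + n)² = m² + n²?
Substituting (4, 4) into the claim:
LHS = (4 + 4)² = 64
RHS = 4² + 4² = 32

Since LHS ≠ RHS, this pair disproves the claim, and no lexicographically smaller pair (m ≤ n, integers ≥ 4) does.

For instance (10, 11) is also a counterexample (LHS = 441, RHS = 221), but it's lexicographically larger.

Answer: (m, n) = (4, 4)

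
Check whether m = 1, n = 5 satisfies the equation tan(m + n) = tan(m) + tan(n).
Fails

Substituting m = 1, n = 5:

LHS = tan(1 + 5) = tan(6) ≈ -0.291
RHS = tan(1) + tan(5) ≈ -1.823

LHS ≠ RHS, so the equation does not hold at this point.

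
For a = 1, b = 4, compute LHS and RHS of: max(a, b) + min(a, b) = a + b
LHS = max(1, 4) + min(1, 4) = 5
RHS = 1 + 4 = 5

LHS = RHS: the two sides agree.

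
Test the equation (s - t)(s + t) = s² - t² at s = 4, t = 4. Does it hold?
Substituting s = 4, t = 4:

LHS = (4 - 4)(4 + 4) = 0
RHS = 4² - 4² = 0

LHS = RHS, so the equation holds at this point.

Answer: Holds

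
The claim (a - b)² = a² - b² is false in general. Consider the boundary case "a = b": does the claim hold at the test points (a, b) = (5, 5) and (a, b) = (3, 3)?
Yes, holds at both test points

At (5, 5): LHS = 0, RHS = 0 → equal
At (3, 3): LHS = 0, RHS = 0 → equal

So the claim does hold at both of these boundary points, even though it is not an identity.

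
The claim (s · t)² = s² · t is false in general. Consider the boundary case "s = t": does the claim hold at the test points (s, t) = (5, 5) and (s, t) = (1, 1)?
At (5, 5): LHS = 625 ≠ RHS = 125
At (1, 1): LHS = 1, RHS = 1 → equal

Answer: Only at (1, 1)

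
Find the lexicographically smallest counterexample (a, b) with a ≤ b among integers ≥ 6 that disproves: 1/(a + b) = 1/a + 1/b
(a, b) = (6, 6)

Substituting (6, 6) into the claim:
LHS = 1/(6 + 6) = 1/12
RHS = 1/6 + 1/6 = 1/3

Since LHS ≠ RHS, this pair disproves the claim, and no lexicographically smaller pair (a ≤ b, integers ≥ 6) does.

For instance (8, 10) is also a counterexample (LHS = 1/18, RHS = 9/40), but it's lexicographically larger.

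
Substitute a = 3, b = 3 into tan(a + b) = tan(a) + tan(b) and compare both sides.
LHS = tan(3 + 3) = tan(6) ≈ -0.291
RHS = tan(3) + tan(3) = 2·tan(3) ≈ -0.2851

LHS ≠ RHS (they differ by about 0.005913), so the equation does not hold here.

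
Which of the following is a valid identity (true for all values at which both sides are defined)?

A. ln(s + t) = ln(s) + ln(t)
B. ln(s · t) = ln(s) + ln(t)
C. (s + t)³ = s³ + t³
A: fails at (2, 7) — LHS = ln(9) ≈ 2.197, RHS = ln(2) + ln(7) ≈ 2.639.
B: holds — e.g. at (1, 3), both sides equal ln(3) ≈ 1.099.
C: fails at (5, 5) — LHS = 1000, RHS = 250.

Answer: B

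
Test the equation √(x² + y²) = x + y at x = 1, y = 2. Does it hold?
Substituting x = 1, y = 2:

LHS = √(1² + 2²) = √(5) ≈ 2.236
RHS = 1 + 2 = 3

LHS ≠ RHS, so the equation does not hold at this point.

Answer: Fails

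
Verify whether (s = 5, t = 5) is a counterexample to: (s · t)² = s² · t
Substituting s = 5, t = 5:
LHS = (5 · 5)² = 625
RHS = 5² · 5 = 125

Since LHS ≠ RHS, this pair disproves the claim.

Answer: Yes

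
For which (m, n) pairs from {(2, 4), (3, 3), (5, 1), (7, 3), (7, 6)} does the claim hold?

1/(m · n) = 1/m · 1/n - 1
Testing each pair:
(2, 4): LHS = 1/8, RHS = -7/8 → fails
(3, 3): LHS = 1/9, RHS = -8/9 → fails
(5, 1): LHS = 1/5, RHS = -4/5 → fails
(7, 3): LHS = 1/21, RHS = -20/21 → fails
(7, 6): LHS = 1/42, RHS = -41/42 → fails

No pair satisfies the claim.

Answer: None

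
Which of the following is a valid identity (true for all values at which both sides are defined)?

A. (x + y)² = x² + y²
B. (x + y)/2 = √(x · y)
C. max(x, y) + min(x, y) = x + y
A: fails at (3, 5) — LHS = 64, RHS = 34.
B: fails at (1, 2) — LHS = 3/2, RHS = √(2) ≈ 1.414.
C: holds — e.g. at (3, 5), both sides equal 8.

Answer: C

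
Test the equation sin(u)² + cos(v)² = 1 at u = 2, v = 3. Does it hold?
Substituting u = 2, v = 3:

LHS = sin(2)² + cos(3)² ≈ 1.807
RHS = 1

LHS ≠ RHS, so the equation does not hold at this point.

Answer: Fails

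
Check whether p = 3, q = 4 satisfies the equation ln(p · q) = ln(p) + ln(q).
Substituting p = 3, q = 4:

LHS = ln(3 · 4) = ln(12) ≈ 2.485
RHS = ln(3) + ln(4) ≈ 2.485

LHS = RHS, so the equation holds at this point.

Answer: Holds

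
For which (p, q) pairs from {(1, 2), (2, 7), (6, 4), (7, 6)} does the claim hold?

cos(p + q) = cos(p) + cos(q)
Testing each pair:
(1, 2): LHS = cos(3) ≈ -0.99, RHS = cos(2) + cos(1) ≈ 0.1242 → fails
(2, 7): LHS = cos(9) ≈ -0.9111, RHS = cos(2) + cos(7) ≈ 0.3378 → fails
(6, 4): LHS = cos(10) ≈ -0.8391, RHS = cos(4) + cos(6) ≈ 0.3065 → fails
(7, 6): LHS = cos(13) ≈ 0.9074, RHS = cos(7) + cos(6) ≈ 1.714 → fails

No pair satisfies the claim.

Answer: None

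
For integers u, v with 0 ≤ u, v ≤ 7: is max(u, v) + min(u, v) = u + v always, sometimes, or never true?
The identity holds for every pair in the range. For instance at (u, v) = (7, 7): both sides equal 14.

Answer: Always true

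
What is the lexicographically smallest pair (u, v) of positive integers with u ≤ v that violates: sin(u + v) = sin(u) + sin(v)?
(u, v) = (1, 1)

Substituting (1, 1) into the claim:
LHS = sin(1 + 1) = sin(2) ≈ 0.9093
RHS = sin(1) + sin(1) = 2·sin(1) ≈ 1.683

Since LHS ≠ RHS, this pair disproves the claim, and no lexicographically smaller pair (u ≤ v, positive integers) does.

For instance (1, 6) is also a counterexample (LHS = sin(7) ≈ 0.657, RHS = sin(6) + sin(1) ≈ 0.5621), but it's lexicographically larger.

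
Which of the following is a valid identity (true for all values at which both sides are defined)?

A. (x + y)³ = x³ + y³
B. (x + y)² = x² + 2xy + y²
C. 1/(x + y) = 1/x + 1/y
A: fails at (2, 4) — LHS = 216, RHS = 72.
B: holds — e.g. at (0, 1), both sides equal 1.
C: fails at (2, 3) — LHS = 1/5, RHS = 5/6.

Answer: B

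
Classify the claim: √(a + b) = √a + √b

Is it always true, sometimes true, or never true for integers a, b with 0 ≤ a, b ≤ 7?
It holds at (a, b) = (3, 0) (both sides equal √(3) ≈ 1.732), but fails at (a, b) = (2, 4) (LHS = √(6) ≈ 2.449, RHS = √(2) + 2 ≈ 3.414).

Answer: Sometimes true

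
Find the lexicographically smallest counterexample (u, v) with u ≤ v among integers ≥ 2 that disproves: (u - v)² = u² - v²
(u, v) = (2, 3)

At (2, 2): both sides equal 0, so it holds there.

Substituting (2, 3) into the claim:
LHS = (2 - 3)² = 1
RHS = 2² - 3² = -5

Since LHS ≠ RHS, this pair disproves the claim, and no lexicographically smaller pair (u ≤ v, integers ≥ 2) does.

For instance (5, 9) is also a counterexample (LHS = 16, RHS = -56), but it's lexicographically larger.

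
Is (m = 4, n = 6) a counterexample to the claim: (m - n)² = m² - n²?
Yes

Substituting m = 4, n = 6:
LHS = (4 - 6)² = 4
RHS = 4² - 6² = -20

Since LHS ≠ RHS, this pair disproves the claim.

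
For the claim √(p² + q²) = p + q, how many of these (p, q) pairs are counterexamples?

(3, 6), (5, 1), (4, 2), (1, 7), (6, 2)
5

Testing each pair:
(3, 6): LHS = 3·√(5) ≈ 6.708, RHS = 9 → counterexample
(5, 1): LHS = √(26) ≈ 5.099, RHS = 6 → counterexample
(4, 2): LHS = 2·√(5) ≈ 4.472, RHS = 6 → counterexample
(1, 7): LHS = 5·√(2) ≈ 7.071, RHS = 8 → counterexample
(6, 2): LHS = 2·√(10) ≈ 6.325, RHS = 8 → counterexample

That makes 5 counterexamples.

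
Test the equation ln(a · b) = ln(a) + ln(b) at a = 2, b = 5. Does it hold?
Holds

Substituting a = 2, b = 5:

LHS = ln(2 · 5) = ln(10) ≈ 2.303
RHS = ln(2) + ln(5) ≈ 2.303

LHS = RHS, so the equation holds at this point.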